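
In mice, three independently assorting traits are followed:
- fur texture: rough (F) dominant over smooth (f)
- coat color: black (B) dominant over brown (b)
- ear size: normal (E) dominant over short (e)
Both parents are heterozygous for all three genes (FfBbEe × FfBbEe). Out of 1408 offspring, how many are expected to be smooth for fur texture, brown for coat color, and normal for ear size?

Trihybrid cross: FfBbEe × FfBbEe
Each trait segregates independently with a 3:1 phenotypic ratio, so each gene contributes 3/4 (dominant) or 1/4 (recessive).
Target: smooth (fur texture), brown (coat color), normal (ear size)
Probability = product of independent per-trait probabilities
= 1/4 × 1/4 × 3/4 = 3/64
Expected count = 3/64 × 1408 = 66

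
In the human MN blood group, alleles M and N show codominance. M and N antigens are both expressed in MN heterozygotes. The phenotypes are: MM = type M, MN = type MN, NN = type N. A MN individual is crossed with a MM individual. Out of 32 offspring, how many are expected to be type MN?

Punnett square for MN × MM:
Offspring genotypes: 2 MM, 2 MN
Phenotype counts: 2 type M, 2 type MN
type MN: 2 out of 4 → fraction 1/2
Expected count = 1/2 × 32 = 16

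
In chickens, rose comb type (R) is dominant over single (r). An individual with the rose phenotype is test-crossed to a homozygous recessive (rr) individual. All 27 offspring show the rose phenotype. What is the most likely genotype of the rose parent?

Test cross: ? × rr
All offspring are rose.
If the unknown parent were heterozygous (Rr), about half of 27 offspring would be single; none are. The unknown parent is most likely homozygous dominant (RR).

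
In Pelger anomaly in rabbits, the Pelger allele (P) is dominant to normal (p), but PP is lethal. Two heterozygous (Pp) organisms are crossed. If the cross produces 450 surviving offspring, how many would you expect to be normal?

Cross: Pp × Pp
Punnett square offspring (before lethality): 1 PP, 2 Pp, 1 pp
The PP genotype is lethal (embryos die); surviving offspring: 2 Pp, 1 pp
normal: 1 out of 3 → fraction 1/3
Expected count = 1/3 × 450 = 150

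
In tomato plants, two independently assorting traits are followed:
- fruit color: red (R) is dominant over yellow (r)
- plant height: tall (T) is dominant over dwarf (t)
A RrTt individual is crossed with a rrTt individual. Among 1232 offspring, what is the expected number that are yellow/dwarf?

Dihybrid cross RrTt × rrTt — consider each gene separately:
fruit color: Rr × rr → 2 Rr, 2 rr → 2 R_ : 2 rr (out of 4)
plant height: Tt × Tt → 1 TT, 2 Tt, 1 tt → 3 T_ : 1 tt (out of 4)
Combine (counts out of 4 × 4 = 16): red/tall (R_T_) = 2×3 = 6; red/dwarf (R_tt) = 2×1 = 2; yellow/tall (rrT_) = 2×3 = 6; yellow/dwarf (rrtt) = 2×1 = 2
Phenotype counts (out of 16): 6 red/tall, 2 red/dwarf, 6 yellow/tall, 2 yellow/dwarf
yellow/dwarf: 2 out of 16 → fraction 1/8
Expected count = 1/8 × 1232 = 154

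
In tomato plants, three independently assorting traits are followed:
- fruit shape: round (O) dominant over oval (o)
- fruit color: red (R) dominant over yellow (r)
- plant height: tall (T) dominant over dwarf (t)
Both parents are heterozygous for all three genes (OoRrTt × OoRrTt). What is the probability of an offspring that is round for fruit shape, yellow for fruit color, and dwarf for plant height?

Trihybrid cross: OoRrTt × OoRrTt
Each trait segregates independently with a 3:1 phenotypic ratio, so each gene contributes 3/4 (dominant) or 1/4 (recessive).
Target: round (fruit shape), yellow (fruit color), dwarf (plant height)
Probability = product of independent per-trait probabilities
= 3/4 × 1/4 × 1/4 = 3/64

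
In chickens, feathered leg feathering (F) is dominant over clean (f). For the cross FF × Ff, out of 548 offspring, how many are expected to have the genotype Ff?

Punnett square for FF × Ff:
Offspring genotypes: 2 FF, 2 Ff
Total offspring: 4
Count with target: 2
Probability: 2/4 = 1/2
Expected count = 1/2 × 548 = 274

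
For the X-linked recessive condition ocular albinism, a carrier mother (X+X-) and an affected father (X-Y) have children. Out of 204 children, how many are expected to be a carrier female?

Cross: X+X- × X-Y
Offspring: 1 X+X-, 1 X+Y, 1 X-X-, 1 X-Y
Probability of a carrier female: 1/4
Expected count = 1/4 × 204 = 51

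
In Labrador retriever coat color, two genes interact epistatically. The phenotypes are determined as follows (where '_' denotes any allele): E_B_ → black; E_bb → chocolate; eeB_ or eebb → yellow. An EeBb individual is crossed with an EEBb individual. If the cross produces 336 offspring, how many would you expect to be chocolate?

Cross: EeBb × EEBb — consider each gene separately:
E gene: Ee × EE → 2 EE, 2 Ee → 4 E_ (out of 4)
B gene: Bb × Bb → 1 BB, 2 Bb, 1 bb → 3 B_ : 1 bb (out of 4)
Genotype classes (out of 4 × 4 = 16): E_B_ = 4×3 = 12; E_bb = 4×1 = 4
Apply the phenotype rules: E_B_ (12) → black; E_bb (4) → chocolate
Phenotype counts (out of 16): 12 black, 4 chocolate
chocolate: 4 out of 16 → fraction 1/4
Expected count = 1/4 × 336 = 84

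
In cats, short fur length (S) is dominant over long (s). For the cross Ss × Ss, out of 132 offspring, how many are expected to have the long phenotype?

Punnett square for Ss × Ss:
Offspring genotypes: 1 SS, 2 Ss, 1 ss
Total offspring: 4
Count with target: 1
Probability: 1/4
Expected count = 1/4 × 132 = 33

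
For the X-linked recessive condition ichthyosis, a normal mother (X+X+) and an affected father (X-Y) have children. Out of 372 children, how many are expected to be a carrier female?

Cross: X+X+ × X-Y
Offspring: 2 X+X-, 2 X+Y
Probability of a carrier female: 2/4 = 1/2
Expected count = 1/2 × 372 = 186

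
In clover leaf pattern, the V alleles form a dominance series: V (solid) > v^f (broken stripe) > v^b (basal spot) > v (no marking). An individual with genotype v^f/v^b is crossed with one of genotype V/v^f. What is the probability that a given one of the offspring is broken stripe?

Cross: v^f/v^b × V/v^f
Allele dominance: V > v^f > v^b > v
Offspring genotypes: 1 V/v^f, 1 v^f/v^f, 1 V/v^b, 1 v^f/v^b
Phenotype counts: 2 solid, 2 broken stripe
broken stripe: 2 out of 4
Probability: 2/4 = 1/2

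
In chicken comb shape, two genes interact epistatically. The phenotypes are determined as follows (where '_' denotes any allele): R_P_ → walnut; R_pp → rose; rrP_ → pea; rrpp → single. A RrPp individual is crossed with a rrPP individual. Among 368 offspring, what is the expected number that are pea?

Cross: RrPp × rrPP — consider each gene separately:
R gene: Rr × rr → 2 Rr, 2 rr → 2 R_ : 2 rr (out of 4)
P gene: Pp × PP → 2 PP, 2 Pp → 4 P_ (out of 4)
Genotype classes (out of 4 × 4 = 16): R_P_ = 2×4 = 8; rrP_ = 2×4 = 8
Apply the phenotype rules: R_P_ (8) → walnut; rrP_ (8) → pea
Phenotype counts (out of 16): 8 walnut, 8 pea
pea: 8 out of 16 → fraction 1/2
Expected count = 1/2 × 368 = 184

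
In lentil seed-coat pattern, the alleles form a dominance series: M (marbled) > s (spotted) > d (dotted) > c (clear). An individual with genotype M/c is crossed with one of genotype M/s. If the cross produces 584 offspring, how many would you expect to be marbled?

Cross: M/c × M/s
Allele dominance: M > s > d > c
Offspring genotypes: 1 M/M, 1 M/s, 1 M/c, 1 s/c
Phenotype counts: 3 marbled, 1 spotted
marbled: 3 out of 4 → fraction 3/4
Expected count = 3/4 × 584 = 438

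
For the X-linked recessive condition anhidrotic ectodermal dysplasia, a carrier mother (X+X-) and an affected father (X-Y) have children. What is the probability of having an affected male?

Cross: X+X- × X-Y
Offspring: 1 X+X-, 1 X+Y, 1 X-X-, 1 X-Y
Probability of an affected male: 1/4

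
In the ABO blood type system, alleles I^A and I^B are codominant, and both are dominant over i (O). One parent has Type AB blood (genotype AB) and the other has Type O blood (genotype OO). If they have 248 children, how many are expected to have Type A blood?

Cross: AB × OO
Possible offspring genotypes: 2 AO, 2 BO
Blood type counts: 2 Type A, 2 Type B
Probability of Type A: 2/4 = 1/2
Expected count = 1/2 × 248 = 124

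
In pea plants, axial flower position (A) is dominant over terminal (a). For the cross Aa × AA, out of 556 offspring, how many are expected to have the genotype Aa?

Punnett square for Aa × AA:
Offspring genotypes: 2 AA, 2 Aa
Total offspring: 4
Count with target: 2
Probability: 2/4 = 1/2
Expected count = 1/2 × 556 = 278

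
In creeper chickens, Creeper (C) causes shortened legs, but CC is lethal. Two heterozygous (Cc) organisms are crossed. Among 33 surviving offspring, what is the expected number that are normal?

Cross: Cc × Cc
Punnett square offspring (before lethality): 1 CC, 2 Cc, 1 cc
The CC genotype is lethal (embryos die); surviving offspring: 2 Cc, 1 cc
normal: 1 out of 3 → fraction 1/3
Expected count = 1/3 × 33 = 11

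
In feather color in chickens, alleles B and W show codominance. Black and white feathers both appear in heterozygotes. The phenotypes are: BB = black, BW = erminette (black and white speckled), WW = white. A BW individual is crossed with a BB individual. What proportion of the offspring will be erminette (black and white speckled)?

Punnett square for BW × BB:
Offspring genotypes: 2 BB, 2 BW
Phenotype counts: 2 black, 2 erminette (black and white speckled)
erminette (black and white speckled): 2 out of 4
Probability: 2/4 = 1/2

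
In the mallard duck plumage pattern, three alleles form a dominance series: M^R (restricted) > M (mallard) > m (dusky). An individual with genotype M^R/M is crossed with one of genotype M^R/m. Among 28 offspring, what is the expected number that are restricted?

Cross: M^R/M × M^R/m
Allele dominance: M^R > M > m
Offspring genotypes: 1 M^R/M^R, 1 M^R/m, 1 M^R/M, 1 M/m
Phenotype counts: 3 restricted, 1 mallard
restricted: 3 out of 4 → fraction 3/4
Expected count = 3/4 × 28 = 21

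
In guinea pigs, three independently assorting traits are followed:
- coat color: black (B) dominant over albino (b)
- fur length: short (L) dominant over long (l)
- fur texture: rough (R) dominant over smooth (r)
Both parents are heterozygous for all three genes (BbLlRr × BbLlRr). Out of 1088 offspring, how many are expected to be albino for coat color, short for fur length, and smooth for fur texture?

Trihybrid cross: BbLlRr × BbLlRr
Each trait segregates independently with a 3:1 phenotypic ratio, so each gene contributes 3/4 (dominant) or 1/4 (recessive).
Target: albino (coat color), short (fur length), smooth (fur texture)
Probability = product of independent per-trait probabilities
= 1/4 × 3/4 × 1/4 = 3/64
Expected count = 3/64 × 1088 = 51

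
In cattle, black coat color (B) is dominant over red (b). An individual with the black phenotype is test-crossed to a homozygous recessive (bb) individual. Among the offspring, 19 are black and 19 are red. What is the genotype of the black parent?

Test cross: ? × bb
Offspring: 19 black, 19 red — approximately 1:1.
A 1:1 ratio in a test cross indicates the unknown parent is heterozygous (Bb).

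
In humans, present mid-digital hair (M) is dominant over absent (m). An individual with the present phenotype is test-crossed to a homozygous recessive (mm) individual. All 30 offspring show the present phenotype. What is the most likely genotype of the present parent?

Test cross: ? × mm
All offspring are present.
If the unknown parent were heterozygous (Mm), about half of 30 offspring would be absent; none are. The unknown parent is most likely homozygous dominant (MM).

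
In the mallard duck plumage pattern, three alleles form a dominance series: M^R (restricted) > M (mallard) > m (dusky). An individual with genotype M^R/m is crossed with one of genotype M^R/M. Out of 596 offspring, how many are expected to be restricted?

Cross: M^R/m × M^R/M
Allele dominance: M^R > M > m
Offspring genotypes: 1 M^R/M^R, 1 M^R/M, 1 M^R/m, 1 M/m
Phenotype counts: 3 restricted, 1 mallard
restricted: 3 out of 4 → fraction 3/4
Expected count = 3/4 × 596 = 447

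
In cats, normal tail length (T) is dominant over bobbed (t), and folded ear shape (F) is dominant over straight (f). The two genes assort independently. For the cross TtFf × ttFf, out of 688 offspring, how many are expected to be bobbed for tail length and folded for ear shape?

Dihybrid cross TtFf × ttFf — consider each gene separately:
tail length: Tt × tt → 2 Tt, 2 tt → 2 T_ : 2 tt (out of 4)
ear shape: Ff × Ff → 1 FF, 2 Ff, 1 ff → 3 F_ : 1 ff (out of 4)
Looking for: bobbed (tt) and folded (F_)
P(bobbed) = 2/4, P(folded) = 3/4
P(both) = 2/4 × 3/4 = 6/16 = 3/8
Expected count = 3/8 × 688 = 258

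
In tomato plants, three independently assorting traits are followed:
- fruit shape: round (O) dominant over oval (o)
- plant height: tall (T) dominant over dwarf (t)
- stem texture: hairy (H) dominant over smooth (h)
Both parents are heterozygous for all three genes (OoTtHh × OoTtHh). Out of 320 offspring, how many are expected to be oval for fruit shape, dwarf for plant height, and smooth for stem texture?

Trihybrid cross: OoTtHh × OoTtHh
Each trait segregates independently with a 3:1 phenotypic ratio, so each gene contributes 3/4 (dominant) or 1/4 (recessive).
Target: oval (fruit shape), dwarf (plant height), smooth (stem texture)
Probability = product of independent per-trait probabilities
= 1/4 × 1/4 × 1/4 = 1/64
Expected count = 1/64 × 320 = 5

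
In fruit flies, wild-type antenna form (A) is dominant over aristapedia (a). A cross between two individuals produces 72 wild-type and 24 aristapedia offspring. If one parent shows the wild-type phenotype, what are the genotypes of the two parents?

Observed offspring: 72 wild-type, 24 aristapedia
The observed ratio simplifies to 3:1. Aristapedia (aa) offspring appear, so each parent must contribute one a allele. The parent stated to show wild-type carries A, so it is Aa. The other parent is then either Aa or aa: Aa × aa would give a 1:1 split, whereas Aa × Aa gives 3:1 — matching the data. So both parents are heterozygous (Aa × Aa).
Parent genotypes: Aa × Aa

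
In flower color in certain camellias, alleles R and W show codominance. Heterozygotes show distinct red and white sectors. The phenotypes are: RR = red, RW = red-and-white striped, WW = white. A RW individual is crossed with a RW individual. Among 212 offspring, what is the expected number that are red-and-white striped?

Punnett square for RW × RW:
Offspring genotypes: 1 RR, 2 RW, 1 WW
Phenotype counts: 1 red, 2 red-and-white striped, 1 white
red-and-white striped: 2 out of 4 → fraction 1/2
Expected count = 1/2 × 212 = 106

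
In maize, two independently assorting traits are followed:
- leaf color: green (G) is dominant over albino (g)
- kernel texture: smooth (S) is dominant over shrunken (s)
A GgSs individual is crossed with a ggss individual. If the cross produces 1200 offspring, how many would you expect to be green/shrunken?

Dihybrid cross GgSs × ggss — consider each gene separately:
leaf color: Gg × gg → 2 Gg, 2 gg → 2 G_ : 2 gg (out of 4)
kernel texture: Ss × ss → 2 Ss, 2 ss → 2 S_ : 2 ss (out of 4)
Combine (counts out of 4 × 4 = 16): green/smooth (G_S_) = 2×2 = 4; green/shrunken (G_ss) = 2×2 = 4; albino/smooth (ggS_) = 2×2 = 4; albino/shrunken (ggss) = 2×2 = 4
Phenotype counts (out of 16): 4 green/smooth, 4 green/shrunken, 4 albino/smooth, 4 albino/shrunken
green/shrunken: 4 out of 16 → fraction 1/4
Expected count = 1/4 × 1200 = 300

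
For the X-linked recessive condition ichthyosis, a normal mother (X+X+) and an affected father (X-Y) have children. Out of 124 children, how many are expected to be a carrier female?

Cross: X+X+ × X-Y
Offspring: 2 X+X-, 2 X+Y
Probability of a carrier female: 2/4 = 1/2
Expected count = 1/2 × 124 = 62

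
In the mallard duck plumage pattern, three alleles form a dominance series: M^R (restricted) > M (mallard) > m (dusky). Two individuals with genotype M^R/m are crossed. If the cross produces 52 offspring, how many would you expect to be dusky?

Cross: M^R/m × M^R/m
Allele dominance: M^R > M > m
Offspring genotypes: 1 M^R/M^R, 2 M^R/m, 1 m/m
Phenotype counts: 3 restricted, 1 dusky
dusky: 1 out of 4 → fraction 1/4
Expected count = 1/4 × 52 = 13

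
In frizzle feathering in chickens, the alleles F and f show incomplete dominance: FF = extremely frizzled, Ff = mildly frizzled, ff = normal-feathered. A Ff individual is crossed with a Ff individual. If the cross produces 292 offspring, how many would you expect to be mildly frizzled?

Punnett square for Ff × Ff:
Offspring genotypes: 1 FF, 2 Ff, 1 ff
Phenotype counts: 1 extremely frizzled, 2 mildly frizzled, 1 normal-feathered
mildly frizzled: 2 out of 4 → fraction 1/2
Expected count = 1/2 × 292 = 146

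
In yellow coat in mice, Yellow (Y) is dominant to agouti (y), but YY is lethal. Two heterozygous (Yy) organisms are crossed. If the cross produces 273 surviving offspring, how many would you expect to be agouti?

Cross: Yy × Yy
Punnett square offspring (before lethality): 1 YY, 2 Yy, 1 yy
The YY genotype is lethal (embryos die); surviving offspring: 2 Yy, 1 yy
agouti: 1 out of 3 → fraction 1/3
Expected count = 1/3 × 273 = 91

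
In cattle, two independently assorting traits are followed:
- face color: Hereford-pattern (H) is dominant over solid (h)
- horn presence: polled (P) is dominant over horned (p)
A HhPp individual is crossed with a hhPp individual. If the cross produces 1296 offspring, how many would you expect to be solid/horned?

Dihybrid cross HhPp × hhPp — consider each gene separately:
face color: Hh × hh → 2 Hh, 2 hh → 2 H_ : 2 hh (out of 4)
horn presence: Pp × Pp → 1 PP, 2 Pp, 1 pp → 3 P_ : 1 pp (out of 4)
Combine (counts out of 4 × 4 = 16): Hereford-pattern/polled (H_P_) = 2×3 = 6; Hereford-pattern/horned (H_pp) = 2×1 = 2; solid/polled (hhP_) = 2×3 = 6; solid/horned (hhpp) = 2×1 = 2
Phenotype counts (out of 16): 6 Hereford-pattern/polled, 2 Hereford-pattern/horned, 6 solid/polled, 2 solid/horned
solid/horned: 2 out of 16 → fraction 1/8
Expected count = 1/8 × 1296 = 162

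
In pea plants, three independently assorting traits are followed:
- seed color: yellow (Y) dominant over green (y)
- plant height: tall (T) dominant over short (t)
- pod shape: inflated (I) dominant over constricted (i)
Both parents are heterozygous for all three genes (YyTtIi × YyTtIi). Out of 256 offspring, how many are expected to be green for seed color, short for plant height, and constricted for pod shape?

Trihybrid cross: YyTtIi × YyTtIi
Each trait segregates independently with a 3:1 phenotypic ratio, so each gene contributes 3/4 (dominant) or 1/4 (recessive).
Target: green (seed color), short (plant height), constricted (pod shape)
Probability = product of independent per-trait probabilities
= 1/4 × 1/4 × 1/4 = 1/64
Expected count = 1/64 × 256 = 4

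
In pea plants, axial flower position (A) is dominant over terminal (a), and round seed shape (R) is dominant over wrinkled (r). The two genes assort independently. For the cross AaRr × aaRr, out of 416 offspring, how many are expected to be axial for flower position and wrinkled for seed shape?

Dihybrid cross AaRr × aaRr — consider each gene separately:
flower position: Aa × aa → 2 Aa, 2 aa → 2 A_ : 2 aa (out of 4)
seed shape: Rr × Rr → 1 RR, 2 Rr, 1 rr → 3 R_ : 1 rr (out of 4)
Looking for: axial (A_) and wrinkled (rr)
P(axial) = 2/4, P(wrinkled) = 1/4
P(both) = 2/4 × 1/4 = 2/16 = 1/8
Expected count = 1/8 × 416 = 52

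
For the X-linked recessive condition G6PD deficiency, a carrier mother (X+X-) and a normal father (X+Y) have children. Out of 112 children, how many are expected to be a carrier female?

Cross: X+X- × X+Y
Offspring: 1 X+X+, 1 X+Y, 1 X+X-, 1 X-Y
Probability of a carrier female: 1/4
Expected count = 1/4 × 112 = 28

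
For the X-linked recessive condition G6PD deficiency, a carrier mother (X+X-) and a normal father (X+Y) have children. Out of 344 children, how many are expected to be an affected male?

Cross: X+X- × X+Y
Offspring: 1 X+X+, 1 X+Y, 1 X+X-, 1 X-Y
Probability of an affected male: 1/4
Expected count = 1/4 × 344 = 86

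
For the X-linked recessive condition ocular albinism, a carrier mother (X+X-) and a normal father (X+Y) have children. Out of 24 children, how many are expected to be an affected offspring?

Cross: X+X- × X+Y
Offspring: 1 X+X+, 1 X+Y, 1 X+X-, 1 X-Y
Probability of an affected offspring: 1/4
Expected count = 1/4 × 24 = 6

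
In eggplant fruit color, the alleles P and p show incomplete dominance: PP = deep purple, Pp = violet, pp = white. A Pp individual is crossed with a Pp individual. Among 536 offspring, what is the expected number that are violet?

Punnett square for Pp × Pp:
Offspring genotypes: 1 PP, 2 Pp, 1 pp
Phenotype counts: 1 deep purple, 2 violet, 1 white
violet: 2 out of 4 → fraction 1/2
Expected count = 1/2 × 536 = 268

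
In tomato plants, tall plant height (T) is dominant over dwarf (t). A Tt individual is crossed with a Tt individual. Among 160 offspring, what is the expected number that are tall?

Punnett square for Tt × Tt:
Offspring genotypes: 1 TT, 2 Tt, 1 tt
tall: 3, dwarf: 1
tall: 3 out of 4 → fraction 3/4
Expected count = 3/4 × 160 = 120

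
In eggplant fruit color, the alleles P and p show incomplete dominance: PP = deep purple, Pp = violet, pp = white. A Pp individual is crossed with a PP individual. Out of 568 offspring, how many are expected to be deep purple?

Punnett square for Pp × PP:
Offspring genotypes: 2 PP, 2 Pp
Phenotype counts: 2 deep purple, 2 violet
deep purple: 2 out of 4 → fraction 1/2
Expected count = 1/2 × 568 = 284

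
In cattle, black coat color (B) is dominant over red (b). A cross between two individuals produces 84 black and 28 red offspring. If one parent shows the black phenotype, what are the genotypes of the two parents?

Observed offspring: 84 black, 28 red
The observed ratio simplifies to 3:1. Red (bb) offspring appear, so each parent must contribute one b allele. The parent stated to show black carries B, so it is Bb. The other parent is then either Bb or bb: Bb × bb would give a 1:1 split, whereas Bb × Bb gives 3:1 — matching the data. So both parents are heterozygous (Bb × Bb).
Parent genotypes: Bb × Bb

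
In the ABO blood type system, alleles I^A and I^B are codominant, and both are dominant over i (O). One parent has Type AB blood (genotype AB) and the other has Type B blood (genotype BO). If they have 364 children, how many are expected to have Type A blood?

Cross: AB × BO
Possible offspring genotypes: 1 AB, 1 AO, 1 BB, 1 BO
Blood type counts: 1 Type AB, 1 Type A, 2 Type B
Probability of Type A: 1/4
Expected count = 1/4 × 364 = 91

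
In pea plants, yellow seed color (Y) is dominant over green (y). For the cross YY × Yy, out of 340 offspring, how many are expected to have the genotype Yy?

Punnett square for YY × Yy:
Offspring genotypes: 2 YY, 2 Yy
Total offspring: 4
Count with target: 2
Probability: 2/4 = 1/2
Expected count = 1/2 × 340 = 170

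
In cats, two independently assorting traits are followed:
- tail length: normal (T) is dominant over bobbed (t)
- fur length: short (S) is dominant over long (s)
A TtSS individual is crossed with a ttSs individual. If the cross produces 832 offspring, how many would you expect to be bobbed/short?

Dihybrid cross TtSS × ttSs — consider each gene separately:
tail length: Tt × tt → 2 Tt, 2 tt → 2 T_ : 2 tt (out of 4)
fur length: SS × Ss → 2 SS, 2 Ss → 4 S_ (out of 4)
Combine (counts out of 4 × 4 = 16): normal/short (T_S_) = 2×4 = 8; bobbed/short (ttS_) = 2×4 = 8
Phenotype counts (out of 16): 8 normal/short, 8 bobbed/short
bobbed/short: 8 out of 16 → fraction 1/2
Expected count = 1/2 × 832 = 416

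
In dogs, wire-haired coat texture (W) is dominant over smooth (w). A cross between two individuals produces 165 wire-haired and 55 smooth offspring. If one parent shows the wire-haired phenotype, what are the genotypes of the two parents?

Observed offspring: 165 wire-haired, 55 smooth
The observed ratio simplifies to 3:1. Smooth (ww) offspring appear, so each parent must contribute one w allele. The parent stated to show wire-haired carries W, so it is Ww. The other parent is then either Ww or ww: Ww × ww would give a 1:1 split, whereas Ww × Ww gives 3:1 — matching the data. So both parents are heterozygous (Ww × Ww).
Parent genotypes: Ww × Ww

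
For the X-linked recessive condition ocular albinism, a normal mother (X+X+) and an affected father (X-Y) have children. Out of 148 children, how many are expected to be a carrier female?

Cross: X+X+ × X-Y
Offspring: 2 X+X-, 2 X+Y
Probability of a carrier female: 2/4 = 1/2
Expected count = 1/2 × 148 = 74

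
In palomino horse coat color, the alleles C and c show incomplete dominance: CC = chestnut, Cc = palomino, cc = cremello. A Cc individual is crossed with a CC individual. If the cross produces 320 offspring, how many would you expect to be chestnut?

Punnett square for Cc × CC:
Offspring genotypes: 2 CC, 2 Cc
Phenotype counts: 2 chestnut, 2 palomino
chestnut: 2 out of 4 → fraction 1/2
Expected count = 1/2 × 320 = 160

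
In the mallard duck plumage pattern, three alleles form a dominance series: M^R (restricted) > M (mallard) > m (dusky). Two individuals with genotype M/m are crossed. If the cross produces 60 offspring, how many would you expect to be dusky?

Cross: M/m × M/m
Allele dominance: M^R > M > m
Offspring genotypes: 1 M/M, 2 M/m, 1 m/m
Phenotype counts: 3 mallard, 1 dusky
dusky: 1 out of 4 → fraction 1/4
Expected count = 1/4 × 60 = 15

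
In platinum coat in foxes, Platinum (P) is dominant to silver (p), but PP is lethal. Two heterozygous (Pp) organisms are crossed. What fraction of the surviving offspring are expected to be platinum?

Cross: Pp × Pp
Punnett square offspring (before lethality): 1 PP, 2 Pp, 1 pp
The PP genotype is lethal (embryos die); surviving offspring: 2 Pp, 1 pp
platinum: 2 out of 3
Probability: 2/3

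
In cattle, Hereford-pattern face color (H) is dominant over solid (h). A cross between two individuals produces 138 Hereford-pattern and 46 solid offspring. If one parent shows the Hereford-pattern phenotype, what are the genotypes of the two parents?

Observed offspring: 138 Hereford-pattern, 46 solid
The observed ratio simplifies to 3:1. Solid (hh) offspring appear, so each parent must contribute one h allele. The parent stated to show Hereford-pattern carries H, so it is Hh. The other parent is then either Hh or hh: Hh × hh would give a 1:1 split, whereas Hh × Hh gives 3:1 — matching the data. So both parents are heterozygous (Hh × Hh).
Parent genotypes: Hh × Hh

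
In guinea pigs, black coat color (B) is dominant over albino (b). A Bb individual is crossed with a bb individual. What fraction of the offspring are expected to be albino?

Punnett square for Bb × bb:
Offspring genotypes: 2 Bb, 2 bb
black: 2, albino: 2
albino: 2 out of 4
Probability: 2/4 = 1/2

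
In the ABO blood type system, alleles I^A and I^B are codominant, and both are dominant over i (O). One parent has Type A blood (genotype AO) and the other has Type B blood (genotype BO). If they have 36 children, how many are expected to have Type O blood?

Cross: AO × BO
Possible offspring genotypes: 1 AB, 1 AO, 1 BO, 1 OO
Blood type counts: 1 Type AB, 1 Type A, 1 Type B, 1 Type O
Probability of Type O: 1/4
Expected count = 1/4 × 36 = 9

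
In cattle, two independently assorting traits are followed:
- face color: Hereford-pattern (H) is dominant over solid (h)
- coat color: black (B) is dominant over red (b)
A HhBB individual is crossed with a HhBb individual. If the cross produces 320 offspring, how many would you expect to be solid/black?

Dihybrid cross HhBB × HhBb — consider each gene separately:
face color: Hh × Hh → 1 HH, 2 Hh, 1 hh → 3 H_ : 1 hh (out of 4)
coat color: BB × Bb → 2 BB, 2 Bb → 4 B_ (out of 4)
Combine (counts out of 4 × 4 = 16): Hereford-pattern/black (H_B_) = 3×4 = 12; solid/black (hhB_) = 1×4 = 4
Phenotype counts (out of 16): 12 Hereford-pattern/black, 4 solid/black
solid/black: 4 out of 16 → fraction 1/4
Expected count = 1/4 × 320 = 80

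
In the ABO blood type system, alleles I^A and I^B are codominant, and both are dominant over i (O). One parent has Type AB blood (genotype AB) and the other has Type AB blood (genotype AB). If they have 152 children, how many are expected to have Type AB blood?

Cross: AB × AB
Possible offspring genotypes: 1 AA, 2 AB, 1 BB
Blood type counts: 1 Type A, 2 Type AB, 1 Type B
Probability of Type AB: 2/4 = 1/2
Expected count = 1/2 × 152 = 76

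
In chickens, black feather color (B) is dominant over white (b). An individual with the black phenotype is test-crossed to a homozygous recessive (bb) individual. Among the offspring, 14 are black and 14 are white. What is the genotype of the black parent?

Test cross: ? × bb
Offspring: 14 black, 14 white — approximately 1:1.
A 1:1 ratio in a test cross indicates the unknown parent is heterozygous (Bb).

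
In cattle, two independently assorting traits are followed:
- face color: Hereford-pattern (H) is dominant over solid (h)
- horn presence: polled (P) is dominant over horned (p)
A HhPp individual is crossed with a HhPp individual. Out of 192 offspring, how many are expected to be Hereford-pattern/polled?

Dihybrid cross HhPp × HhPp — consider each gene separately:
face color: Hh × Hh → 1 HH, 2 Hh, 1 hh → 3 H_ : 1 hh (out of 4)
horn presence: Pp × Pp → 1 PP, 2 Pp, 1 pp → 3 P_ : 1 pp (out of 4)
Combine (counts out of 4 × 4 = 16): Hereford-pattern/polled (H_P_) = 3×3 = 9; Hereford-pattern/horned (H_pp) = 3×1 = 3; solid/polled (hhP_) = 1×3 = 3; solid/horned (hhpp) = 1×1 = 1
Phenotype counts (out of 16): 9 Hereford-pattern/polled, 3 Hereford-pattern/horned, 3 solid/polled, 1 solid/horned
Hereford-pattern/polled: 9 out of 16 → fraction 9/16
Expected count = 9/16 × 192 = 108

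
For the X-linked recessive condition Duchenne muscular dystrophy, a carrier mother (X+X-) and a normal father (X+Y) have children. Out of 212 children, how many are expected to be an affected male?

Cross: X+X- × X+Y
Offspring: 1 X+X+, 1 X+Y, 1 X+X-, 1 X-Y
Probability of an affected male: 1/4
Expected count = 1/4 × 212 = 53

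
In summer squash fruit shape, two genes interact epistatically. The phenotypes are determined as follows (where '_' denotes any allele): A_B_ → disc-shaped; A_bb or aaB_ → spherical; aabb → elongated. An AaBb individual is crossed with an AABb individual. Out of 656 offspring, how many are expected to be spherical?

Cross: AaBb × AABb — consider each gene separately:
A gene: Aa × AA → 2 AA, 2 Aa → 4 A_ (out of 4)
B gene: Bb × Bb → 1 BB, 2 Bb, 1 bb → 3 B_ : 1 bb (out of 4)
Genotype classes (out of 4 × 4 = 16): A_B_ = 4×3 = 12; A_bb = 4×1 = 4
Apply the phenotype rules: A_B_ (12) → disc-shaped; A_bb (4) → spherical
Phenotype counts (out of 16): 12 disc-shaped, 4 spherical
spherical: 4 out of 16 → fraction 1/4
Expected count = 1/4 × 656 = 164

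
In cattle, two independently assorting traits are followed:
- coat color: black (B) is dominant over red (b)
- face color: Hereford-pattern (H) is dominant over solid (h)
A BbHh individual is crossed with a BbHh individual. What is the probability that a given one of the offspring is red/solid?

Dihybrid cross BbHh × BbHh — consider each gene separately:
coat color: Bb × Bb → 1 BB, 2 Bb, 1 bb → 3 B_ : 1 bb (out of 4)
face color: Hh × Hh → 1 HH, 2 Hh, 1 hh → 3 H_ : 1 hh (out of 4)
Combine (counts out of 4 × 4 = 16): black/Hereford-pattern (B_H_) = 3×3 = 9; black/solid (B_hh) = 3×1 = 3; red/Hereford-pattern (bbH_) = 1×3 = 3; red/solid (bbhh) = 1×1 = 1
Phenotype counts (out of 16): 9 black/Hereford-pattern, 3 black/solid, 3 red/Hereford-pattern, 1 red/solid
red/solid: 1 out of 16
Probability: 1/16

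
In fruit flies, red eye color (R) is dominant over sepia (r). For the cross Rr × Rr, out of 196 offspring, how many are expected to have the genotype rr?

Punnett square for Rr × Rr:
Offspring genotypes: 1 RR, 2 Rr, 1 rr
Total offspring: 4
Count with target: 1
Probability: 1/4
Expected count = 1/4 × 196 = 49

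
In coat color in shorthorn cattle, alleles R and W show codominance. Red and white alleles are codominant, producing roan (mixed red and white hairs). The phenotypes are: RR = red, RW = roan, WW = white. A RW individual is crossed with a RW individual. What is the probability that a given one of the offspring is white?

Punnett square for RW × RW:
Offspring genotypes: 1 RR, 2 RW, 1 WW
Phenotype counts: 1 red, 2 roan, 1 white
white: 1 out of 4
Probability: 1/4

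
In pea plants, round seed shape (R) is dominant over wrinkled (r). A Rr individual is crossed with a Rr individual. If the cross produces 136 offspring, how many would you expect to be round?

Punnett square for Rr × Rr:
Offspring genotypes: 1 RR, 2 Rr, 1 rr
round: 3, wrinkled: 1
round: 3 out of 4 → fraction 3/4
Expected count = 3/4 × 136 = 102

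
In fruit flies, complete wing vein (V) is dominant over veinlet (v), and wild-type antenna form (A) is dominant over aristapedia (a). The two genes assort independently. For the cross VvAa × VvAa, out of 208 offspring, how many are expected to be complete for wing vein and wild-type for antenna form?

Dihybrid cross VvAa × VvAa — consider each gene separately:
wing vein: Vv × Vv → 1 VV, 2 Vv, 1 vv → 3 V_ : 1 vv (out of 4)
antenna form: Aa × Aa → 1 AA, 2 Aa, 1 aa → 3 A_ : 1 aa (out of 4)
Looking for: complete (V_) and wild-type (A_)
P(complete) = 3/4, P(wild-type) = 3/4
P(both) = 3/4 × 3/4 = 9/16
Expected count = 9/16 × 208 = 117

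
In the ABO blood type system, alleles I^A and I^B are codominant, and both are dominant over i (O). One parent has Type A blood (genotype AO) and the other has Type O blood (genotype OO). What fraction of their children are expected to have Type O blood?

Cross: AO × OO
Possible offspring genotypes: 2 AO, 2 OO
Blood type counts: 2 Type A, 2 Type O
Probability of Type O: 2/4 = 1/2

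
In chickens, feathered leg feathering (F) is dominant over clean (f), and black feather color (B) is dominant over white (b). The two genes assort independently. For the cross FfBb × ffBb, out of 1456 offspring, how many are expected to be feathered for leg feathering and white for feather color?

Dihybrid cross FfBb × ffBb — consider each gene separately:
leg feathering: Ff × ff → 2 Ff, 2 ff → 2 F_ : 2 ff (out of 4)
feather color: Bb × Bb → 1 BB, 2 Bb, 1 bb → 3 B_ : 1 bb (out of 4)
Looking for: feathered (F_) and white (bb)
P(feathered) = 2/4, P(white) = 1/4
P(both) = 2/4 × 1/4 = 2/16 = 1/8
Expected count = 1/8 × 1456 = 182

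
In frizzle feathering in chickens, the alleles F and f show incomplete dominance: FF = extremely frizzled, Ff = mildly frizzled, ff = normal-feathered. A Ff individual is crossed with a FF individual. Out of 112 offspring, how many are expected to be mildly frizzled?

Punnett square for Ff × FF:
Offspring genotypes: 2 FF, 2 Ff
Phenotype counts: 2 extremely frizzled, 2 mildly frizzled
mildly frizzled: 2 out of 4 → fraction 1/2
Expected count = 1/2 × 112 = 56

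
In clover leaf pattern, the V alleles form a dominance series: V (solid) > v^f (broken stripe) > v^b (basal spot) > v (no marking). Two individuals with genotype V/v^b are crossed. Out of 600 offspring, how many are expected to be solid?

Cross: V/v^b × V/v^b
Allele dominance: V > v^f > v^b > v
Offspring genotypes: 1 V/V, 2 V/v^b, 1 v^b/v^b
Phenotype counts: 3 solid, 1 basal spot
solid: 3 out of 4 → fraction 3/4
Expected count = 3/4 × 600 = 450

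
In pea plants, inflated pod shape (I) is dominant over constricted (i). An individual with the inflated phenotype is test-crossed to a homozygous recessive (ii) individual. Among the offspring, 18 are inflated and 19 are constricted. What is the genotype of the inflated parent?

Test cross: ? × ii
Offspring: 18 inflated, 19 constricted — approximately 1:1.
A 1:1 ratio in a test cross indicates the unknown parent is heterozygous (Ii).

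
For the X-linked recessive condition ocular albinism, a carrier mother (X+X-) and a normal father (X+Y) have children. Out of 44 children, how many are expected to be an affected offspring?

Cross: X+X- × X+Y
Offspring: 1 X+X+, 1 X+Y, 1 X+X-, 1 X-Y
Probability of an affected offspring: 1/4
Expected count = 1/4 × 44 = 11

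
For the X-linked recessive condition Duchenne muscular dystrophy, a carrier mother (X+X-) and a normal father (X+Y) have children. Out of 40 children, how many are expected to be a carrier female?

Cross: X+X- × X+Y
Offspring: 1 X+X+, 1 X+Y, 1 X+X-, 1 X-Y
Probability of a carrier female: 1/4
Expected count = 1/4 × 40 = 10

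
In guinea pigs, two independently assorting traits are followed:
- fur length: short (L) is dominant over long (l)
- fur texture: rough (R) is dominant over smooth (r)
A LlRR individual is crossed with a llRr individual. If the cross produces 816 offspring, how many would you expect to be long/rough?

Dihybrid cross LlRR × llRr — consider each gene separately:
fur length: Ll × ll → 2 Ll, 2 ll → 2 L_ : 2 ll (out of 4)
fur texture: RR × Rr → 2 RR, 2 Rr → 4 R_ (out of 4)
Combine (counts out of 4 × 4 = 16): short/rough (L_R_) = 2×4 = 8; long/rough (llR_) = 2×4 = 8
Phenotype counts (out of 16): 8 short/rough, 8 long/rough
long/rough: 8 out of 16 → fraction 1/2
Expected count = 1/2 × 816 = 408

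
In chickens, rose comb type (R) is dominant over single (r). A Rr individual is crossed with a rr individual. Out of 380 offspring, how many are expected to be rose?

Punnett square for Rr × rr:
Offspring genotypes: 2 Rr, 2 rr
rose: 2, single: 2
rose: 2 out of 4 → fraction 1/2
Expected count = 1/2 × 380 = 190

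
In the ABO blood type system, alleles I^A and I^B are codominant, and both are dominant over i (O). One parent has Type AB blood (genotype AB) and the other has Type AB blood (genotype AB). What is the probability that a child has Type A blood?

Cross: AB × AB
Possible offspring genotypes: 1 AA, 2 AB, 1 BB
Blood type counts: 1 Type A, 2 Type AB, 1 Type B
Probability of Type A: 1/4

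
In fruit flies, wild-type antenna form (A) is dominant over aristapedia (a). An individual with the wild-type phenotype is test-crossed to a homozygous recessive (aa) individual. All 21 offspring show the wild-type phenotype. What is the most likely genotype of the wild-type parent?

Test cross: ? × aa
All offspring are wild-type.
If the unknown parent were heterozygous (Aa), about half of 21 offspring would be aristapedia; none are. The unknown parent is most likely homozygous dominant (AA).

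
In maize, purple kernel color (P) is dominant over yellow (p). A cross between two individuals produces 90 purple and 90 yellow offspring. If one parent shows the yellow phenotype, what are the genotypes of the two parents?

Observed offspring: 90 purple, 90 yellow
The observed ratio simplifies to 1:1. One parent shows yellow, so its genotype must be pp. A 1:1 offspring split requires the other parent to be heterozygous (Pp).
Parent genotypes: pp × Pp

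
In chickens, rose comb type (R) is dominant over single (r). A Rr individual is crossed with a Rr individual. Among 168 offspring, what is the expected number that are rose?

Punnett square for Rr × Rr:
Offspring genotypes: 1 RR, 2 Rr, 1 rr
rose: 3, single: 1
rose: 3 out of 4 → fraction 3/4
Expected count = 3/4 × 168 = 126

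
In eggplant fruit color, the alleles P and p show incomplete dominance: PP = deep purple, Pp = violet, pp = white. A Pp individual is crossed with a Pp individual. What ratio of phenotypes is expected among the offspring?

Punnett square for Pp × Pp:
Offspring genotypes: 1 PP, 2 Pp, 1 pp
Phenotype counts: 1 deep purple, 2 violet, 1 white
Ratio: 1 deep purple : 2 violet : 1 white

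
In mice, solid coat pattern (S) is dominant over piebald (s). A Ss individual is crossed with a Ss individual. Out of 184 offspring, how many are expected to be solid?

Punnett square for Ss × Ss:
Offspring genotypes: 1 SS, 2 Ss, 1 ss
solid: 3, piebald: 1
solid: 3 out of 4 → fraction 3/4
Expected count = 3/4 × 184 = 138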